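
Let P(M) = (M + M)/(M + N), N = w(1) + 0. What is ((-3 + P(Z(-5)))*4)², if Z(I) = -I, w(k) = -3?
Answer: 64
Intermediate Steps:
N = -3 (N = -3 + 0 = -3)
P(M) = 2*M/(-3 + M) (P(M) = (M + M)/(M - 3) = (2*M)/(-3 + M) = 2*M/(-3 + M))
((-3 + P(Z(-5)))*4)² = ((-3 + 2*(-1*(-5))/(-3 - 1*(-5)))*4)² = ((-3 + 2*5/(-3 + 5))*4)² = ((-3 + 2*5/2)*4)² = ((-3 + 2*5*(½))*4)² = ((-3 + 5)*4)² = (2*4)² = 8² = 64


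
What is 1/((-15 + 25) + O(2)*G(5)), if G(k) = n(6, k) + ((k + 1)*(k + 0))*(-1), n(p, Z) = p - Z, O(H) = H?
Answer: -1/48 ≈ -0.020833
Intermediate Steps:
G(k) = 6 - k - k*(1 + k) (G(k) = (6 - k) + ((k + 1)*(k + 0))*(-1) = (6 - k) + ((1 + k)*k)*(-1) = (6 - k) + (k*(1 + k))*(-1) = (6 - k) - k*(1 + k) = 6 - k - k*(1 + k))
1/((-15 + 25) + O(2)*G(5)) = 1/((-15 + 25) + 2*(6 - 1*5² - 2*5)) = 1/(10 + 2*(6 - 1*25 - 10)) = 1/(10 + 2*(6 - 25 - 10)) = 1/(10 + 2*(-29)) = 1/(10 - 58) = 1/(-48) = -1/48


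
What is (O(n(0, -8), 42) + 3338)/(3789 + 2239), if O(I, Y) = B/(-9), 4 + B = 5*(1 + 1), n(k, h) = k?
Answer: 2503/4521 ≈ 0.55364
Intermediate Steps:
B = 6 (B = -4 + 5*(1 + 1) = -4 + 5*2 = -4 + 10 = 6)
O(I, Y) = -⅔ (O(I, Y) = 6/(-9) = 6*(-⅑) = -⅔)
(O(n(0, -8), 42) + 3338)/(3789 + 2239) = (-⅔ + 3338)/(3789 + 2239) = (10012/3)/6028 = (10012/3)*(1/6028) = 2503/4521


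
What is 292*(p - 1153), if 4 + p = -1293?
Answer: -715400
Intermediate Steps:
p = -1297 (p = -4 - 1293 = -1297)
292*(p - 1153) = 292*(-1297 - 1153) = 292*(-2450) = -715400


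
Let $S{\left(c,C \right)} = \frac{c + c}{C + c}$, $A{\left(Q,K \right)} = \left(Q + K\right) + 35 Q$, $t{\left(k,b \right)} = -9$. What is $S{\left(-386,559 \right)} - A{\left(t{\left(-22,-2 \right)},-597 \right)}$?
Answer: $\frac{158561}{173} \approx 916.54$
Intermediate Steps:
$A{\left(Q,K \right)} = K + 36 Q$ ($A{\left(Q,K \right)} = \left(K + Q\right) + 35 Q = K + 36 Q$)
$S{\left(c,C \right)} = \frac{2 c}{C + c}$
$S{\left(-386,559 \right)} - A{\left(t{\left(-22,-2 \right)},-597 \right)} = 2 \left(-386\right) \frac{1}{559 - 386} - \left(-597 + 36 \left(-9\right)\right) = 2 \left(-386\right) \frac{1}{173} - \left(-597 - 324\right) = 2 \left(-386\right) \frac{1}{173} - -921 = - \frac{772}{173} + 921 = \frac{158561}{173}$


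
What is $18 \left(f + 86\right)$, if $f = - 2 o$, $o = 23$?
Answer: $720$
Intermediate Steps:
$f = -46$ ($f = \left(-2\right) 23 = -46$)
$18 \left(f + 86\right) = 18 \left(-46 + 86\right) = 18 \cdot 40 = 720$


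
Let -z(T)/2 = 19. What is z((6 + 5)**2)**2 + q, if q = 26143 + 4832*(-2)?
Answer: 17923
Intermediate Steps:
z(T) = -38 (z(T) = -2*19 = -38)
q = 16479 (q = 26143 - 9664 = 16479)
z((6 + 5)**2)**2 + q = (-38)**2 + 16479 = 1444 + 16479 = 17923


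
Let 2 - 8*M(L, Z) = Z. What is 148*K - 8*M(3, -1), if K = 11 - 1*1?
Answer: 1477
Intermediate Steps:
K = 10 (K = 11 - 1 = 10)
M(L, Z) = ¼ - Z/8
148*K - 8*M(3, -1) = 148*10 - 8*(¼ - ⅛*(-1)) = 1480 - 8*(¼ + ⅛) = 1480 - 8*3/8 = 1480 - 3 = 1477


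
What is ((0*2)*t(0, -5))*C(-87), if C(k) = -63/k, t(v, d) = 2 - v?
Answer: 0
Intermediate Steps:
((0*2)*t(0, -5))*C(-87) = ((0*2)*(2 - 1*0))*(-63/(-87)) = (0*(2 + 0))*(-63*(-1/87)) = (0*2)*(21/29) = 0*(21/29) = 0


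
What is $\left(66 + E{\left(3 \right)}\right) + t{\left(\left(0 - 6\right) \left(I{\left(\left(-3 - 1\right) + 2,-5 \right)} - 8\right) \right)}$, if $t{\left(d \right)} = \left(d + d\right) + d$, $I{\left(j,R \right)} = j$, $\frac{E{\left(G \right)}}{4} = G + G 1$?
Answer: $270$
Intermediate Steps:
$E{\left(G \right)} = 8 G$ ($E{\left(G \right)} = 4 \left(G + G 1\right) = 4 \left(G + G\right) = 4 \cdot 2 G = 8 G$)
$t{\left(d \right)} = 3 d$ ($t{\left(d \right)} = 2 d + d = 3 d$)
$\left(66 + E{\left(3 \right)}\right) + t{\left(\left(0 - 6\right) \left(I{\left(\left(-3 - 1\right) + 2,-5 \right)} - 8\right) \right)} = \left(66 + 8 \cdot 3\right) + 3 \left(0 - 6\right) \left(\left(\left(-3 - 1\right) + 2\right) - 8\right) = \left(66 + 24\right) + 3 \left(- 6 \left(\left(-4 + 2\right) - 8\right)\right) = 90 + 3 \left(- 6 \left(-2 - 8\right)\right) = 90 + 3 \left(\left(-6\right) \left(-10\right)\right) = 90 + 3 \cdot 60 = 90 + 180 = 270$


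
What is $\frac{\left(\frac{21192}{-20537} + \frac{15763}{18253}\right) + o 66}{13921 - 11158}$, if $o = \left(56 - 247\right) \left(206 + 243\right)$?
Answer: $- \frac{2121753433367779}{1035743321943} \approx -2048.5$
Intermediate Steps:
$o = -85759$ ($o = \left(-191\right) 449 = -85759$)
$\frac{\left(\frac{21192}{-20537} + \frac{15763}{18253}\right) + o 66}{13921 - 11158} = \frac{\left(\frac{21192}{-20537} + \frac{15763}{18253}\right) - 5660094}{13921 - 11158} = \frac{\left(21192 \left(- \frac{1}{20537}\right) + 15763 \cdot \frac{1}{18253}\right) - 5660094}{2763} = \left(\left(- \frac{21192}{20537} + \frac{15763}{18253}\right) - 5660094\right) \frac{1}{2763} = \left(- \frac{63092845}{374861861} - 5660094\right) \frac{1}{2763} = \left(- \frac{2121753433367779}{374861861}\right) \frac{1}{2763} = - \frac{2121753433367779}{1035743321943}$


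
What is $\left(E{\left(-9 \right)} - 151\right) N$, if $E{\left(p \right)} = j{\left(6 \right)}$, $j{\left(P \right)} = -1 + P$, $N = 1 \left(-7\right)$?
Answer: $1022$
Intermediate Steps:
$N = -7$
$E{\left(p \right)} = 5$ ($E{\left(p \right)} = -1 + 6 = 5$)
$\left(E{\left(-9 \right)} - 151\right) N = \left(5 - 151\right) \left(-7\right) = \left(-146\right) \left(-7\right) = 1022$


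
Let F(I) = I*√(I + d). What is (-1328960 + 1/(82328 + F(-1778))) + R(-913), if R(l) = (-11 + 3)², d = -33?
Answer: -4153791658054810/3125746227 + 889*I*√1811/6251492454 ≈ -1.3289e+6 + 6.0517e-6*I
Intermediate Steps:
F(I) = I*√(-33 + I) (F(I) = I*√(I - 33) = I*√(-33 + I))
R(l) = 64 (R(l) = (-8)² = 64)
(-1328960 + 1/(82328 + F(-1778))) + R(-913) = (-1328960 + 1/(82328 - 1778*√(-33 - 1778))) + 64 = (-1328960 + 1/(82328 - 1778*I*√1811)) + 64 = -1328896 + 1/(82328 - 1778*I*√1811)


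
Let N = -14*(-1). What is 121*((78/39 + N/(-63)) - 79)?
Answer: -84095/9 ≈ -9343.9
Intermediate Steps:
N = 14
121*((78/39 + N/(-63)) - 79) = 121*((78/39 + 14/(-63)) - 79) = 121*((78*(1/39) + 14*(-1/63)) - 79) = 121*((2 - 2/9) - 79) = 121*(16/9 - 79) = 121*(-695/9) = -84095/9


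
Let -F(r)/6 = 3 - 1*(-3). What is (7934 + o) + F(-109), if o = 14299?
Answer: 22197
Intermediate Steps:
F(r) = -36 (F(r) = -6*(3 - 1*(-3)) = -6*(3 + 3) = -6*6 = -36)
(7934 + o) + F(-109) = (7934 + 14299) - 36 = 22233 - 36 = 22197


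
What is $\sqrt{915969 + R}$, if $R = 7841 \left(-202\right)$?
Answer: $i \sqrt{667913} \approx 817.26 i$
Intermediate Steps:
$R = -1583882$
$\sqrt{915969 + R} = \sqrt{915969 - 1583882} = \sqrt{-667913} = i \sqrt{667913}$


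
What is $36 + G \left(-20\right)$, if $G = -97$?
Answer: $1976$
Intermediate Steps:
$36 + G \left(-20\right) = 36 - -1940 = 36 + 1940 = 1976$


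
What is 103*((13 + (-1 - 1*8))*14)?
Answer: 5768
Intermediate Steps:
103*((13 + (-1 - 1*8))*14) = 103*((13 + (-1 - 8))*14) = 103*((13 - 9)*14) = 103*(4*14) = 103*56 = 5768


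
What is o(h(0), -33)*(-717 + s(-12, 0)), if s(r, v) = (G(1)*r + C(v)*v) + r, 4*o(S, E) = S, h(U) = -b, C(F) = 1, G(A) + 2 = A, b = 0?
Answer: 0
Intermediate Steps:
G(A) = -2 + A
h(U) = 0 (h(U) = -1*0 = 0)
o(S, E) = S/4
s(r, v) = v (s(r, v) = ((-2 + 1)*r + 1*v) + r = (-r + v) + r = (v - r) + r = v)
o(h(0), -33)*(-717 + s(-12, 0)) = ((¼)*0)*(-717 + 0) = 0*(-717) = 0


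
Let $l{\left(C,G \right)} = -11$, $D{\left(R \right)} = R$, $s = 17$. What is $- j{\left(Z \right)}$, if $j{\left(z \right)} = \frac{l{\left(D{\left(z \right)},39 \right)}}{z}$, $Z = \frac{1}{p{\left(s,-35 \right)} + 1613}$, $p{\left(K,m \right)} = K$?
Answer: $17930$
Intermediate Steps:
$Z = \frac{1}{1630}$ ($Z = \frac{1}{17 + 1613} = \frac{1}{1630} \approx 0.0006135$)
$j{\left(z \right)} = - \frac{11}{z}$
$- j{\left(Z \right)} = - \left(-11\right) \frac{1}{\frac{1}{1630}} = - \left(-11\right) 1630 = \left(-1\right) \left(-17930\right) = 17930$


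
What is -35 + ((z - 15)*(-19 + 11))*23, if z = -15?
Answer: 5485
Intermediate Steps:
-35 + ((z - 15)*(-19 + 11))*23 = -35 + ((-15 - 15)*(-19 + 11))*23 = -35 - 30*(-8)*23 = -35 + 240*23 = -35 + 5520 = 5485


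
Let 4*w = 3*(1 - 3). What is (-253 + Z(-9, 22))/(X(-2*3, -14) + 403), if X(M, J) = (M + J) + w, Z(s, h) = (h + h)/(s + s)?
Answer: -4598/6867 ≈ -0.66958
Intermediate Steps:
Z(s, h) = h/s (Z(s, h) = (2*h)/((2*s)) = (2*h)*(1/(2*s)) = h/s)
w = -3/2 (w = (3*(1 - 3))/4 = (3*(-2))/4 = (1/4)*(-6) = -3/2 ≈ -1.5000)
X(M, J) = -3/2 + J + M (X(M, J) = (M + J) - 3/2 = (J + M) - 3/2 = -3/2 + J + M)
(-253 + Z(-9, 22))/(X(-2*3, -14) + 403) = (-253 + 22/(-9))/((-3/2 - 14 - 2*3) + 403) = (-253 + 22*(-1/9))/((-3/2 - 14 - 6) + 403) = (-253 - 22/9)/(-43/2 + 403) = -2299/(9*763/2) = -2299/9*2/763 = -4598/6867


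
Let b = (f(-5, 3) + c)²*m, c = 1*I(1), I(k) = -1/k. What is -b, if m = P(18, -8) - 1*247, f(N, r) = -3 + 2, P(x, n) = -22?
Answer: 1076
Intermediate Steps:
f(N, r) = -1
c = -1 (c = 1*(-1/1) = 1*(-1*1) = 1*(-1) = -1)
m = -269 (m = -22 - 1*247 = -22 - 247 = -269)
b = -1076 (b = (-1 - 1)²*(-269) = (-2)²*(-269) = 4*(-269) = -1076)
-b = -1*(-1076) = 1076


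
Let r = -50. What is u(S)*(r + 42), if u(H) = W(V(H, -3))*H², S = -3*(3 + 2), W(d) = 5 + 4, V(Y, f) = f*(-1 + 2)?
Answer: -16200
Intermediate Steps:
V(Y, f) = f (V(Y, f) = f*1 = f)
W(d) = 9
S = -15 (S = -3*5 = -15)
u(H) = 9*H²
u(S)*(r + 42) = (9*(-15)²)*(-50 + 42) = (9*225)*(-8) = 2025*(-8) = -16200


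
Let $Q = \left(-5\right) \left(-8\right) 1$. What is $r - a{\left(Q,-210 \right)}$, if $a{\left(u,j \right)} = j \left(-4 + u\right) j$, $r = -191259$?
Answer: $-1778859$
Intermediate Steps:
$Q = 40$ ($Q = 40 \cdot 1 = 40$)
$a{\left(u,j \right)} = j^{2} \left(-4 + u\right)$
$r - a{\left(Q,-210 \right)} = -191259 - \left(-210\right)^{2} \left(-4 + 40\right) = -191259 - 44100 \cdot 36 = -191259 - 1587600 = -1778859$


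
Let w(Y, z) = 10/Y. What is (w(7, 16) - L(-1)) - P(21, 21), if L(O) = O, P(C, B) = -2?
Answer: 31/7 ≈ 4.4286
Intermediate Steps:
(w(7, 16) - L(-1)) - P(21, 21) = (10/7 - 1*(-1)) - 1*(-2) = (10*(⅐) + 1) + 2 = (10/7 + 1) + 2 = 17/7 + 2 = 31/7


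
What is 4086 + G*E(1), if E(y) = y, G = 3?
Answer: 4089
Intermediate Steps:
4086 + G*E(1) = 4086 + 3*1 = 4086 + 3 = 4089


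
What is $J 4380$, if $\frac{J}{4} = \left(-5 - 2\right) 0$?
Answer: $0$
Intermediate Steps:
$J = 0$ ($J = 4 \left(-5 - 2\right) 0 = 4 \left(\left(-7\right) 0\right) = 4 \cdot 0 = 0$)
$J 4380 = 0 \cdot 4380 = 0$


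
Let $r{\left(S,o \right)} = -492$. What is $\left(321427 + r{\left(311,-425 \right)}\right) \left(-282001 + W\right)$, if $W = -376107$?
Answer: $-211209890980$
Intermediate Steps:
$\left(321427 + r{\left(311,-425 \right)}\right) \left(-282001 + W\right) = \left(321427 - 492\right) \left(-282001 - 376107\right) = 320935 \left(-658108\right) = -211209890980$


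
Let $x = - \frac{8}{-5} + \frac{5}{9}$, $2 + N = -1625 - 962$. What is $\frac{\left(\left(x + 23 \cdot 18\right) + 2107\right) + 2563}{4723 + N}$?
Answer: $\frac{20807}{8730} \approx 2.3834$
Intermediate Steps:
$N = -2589$ ($N = -2 - 2587 = -2589$)
$x = \frac{97}{45}$ ($x = \left(-8\right) \left(- \frac{1}{5}\right) + 5 \cdot \frac{1}{9} = \frac{8}{5} + \frac{5}{9} = \frac{97}{45} \approx 2.1556$)
$\frac{\left(\left(x + 23 \cdot 18\right) + 2107\right) + 2563}{4723 + N} = \frac{\left(\left(\frac{97}{45} + 23 \cdot 18\right) + 2107\right) + 2563}{4723 - 2589} = \frac{\left(\left(\frac{97}{45} + 414\right) + 2107\right) + 2563}{2134} = \left(\left(\frac{18727}{45} + 2107\right) + 2563\right) \frac{1}{2134} = \left(\frac{113542}{45} + 2563\right) \frac{1}{2134} = \frac{228877}{45} \cdot \frac{1}{2134} = \frac{20807}{8730}$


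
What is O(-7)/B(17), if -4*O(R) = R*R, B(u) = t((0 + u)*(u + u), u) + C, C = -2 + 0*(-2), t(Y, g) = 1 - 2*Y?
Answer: 49/4628 ≈ 0.010588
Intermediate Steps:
C = -2 (C = -2 + 0 = -2)
B(u) = -1 - 4*u² (B(u) = (1 - 2*(0 + u)*(u + u)) - 2 = (1 - 2*u*2*u) - 2 = (1 - 4*u²) - 2 = -1 - 4*u²)
O(R) = -R²/4 (O(R) = -R*R/4 = -R²/4)
O(-7)/B(17) = (-¼*(-7)²)/(-1 - 4*17²) = (-¼*49)/(-1 - 4*289) = -49/(4*(-1 - 1156)) = -49/4/(-1157) = -49/4*(-1/1157) = 49/4628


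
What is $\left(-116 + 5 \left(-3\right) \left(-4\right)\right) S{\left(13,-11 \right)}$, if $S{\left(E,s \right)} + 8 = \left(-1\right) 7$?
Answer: $840$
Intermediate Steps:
$S{\left(E,s \right)} = -15$ ($S{\left(E,s \right)} = -8 - 7 = -15$)
$\left(-116 + 5 \left(-3\right) \left(-4\right)\right) S{\left(13,-11 \right)} = \left(-116 + 5 \left(-3\right) \left(-4\right)\right) \left(-15\right) = \left(-116 - -60\right) \left(-15\right) = \left(-116 + 60\right) \left(-15\right) = \left(-56\right) \left(-15\right) = 840$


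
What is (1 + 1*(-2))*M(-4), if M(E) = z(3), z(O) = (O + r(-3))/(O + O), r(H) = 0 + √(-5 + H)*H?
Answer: -½ + I*√2 ≈ -0.5 + 1.4142*I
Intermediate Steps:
r(H) = H*√(-5 + H) (r(H) = 0 + H*√(-5 + H) = H*√(-5 + H))
z(O) = (O - 6*I*√2)/(2*O) (z(O) = (O - 3*√(-5 - 3))/(O + O) = (O - 6*I*√2)/((2*O)) = (O - 6*I*√2)*(1/(2*O)) = (O - 6*I*√2)/(2*O))
M(E) = ½ - I*√2 (M(E) = (½)*(3 - 6*I*√2)/3 = (½)*(⅓)*(3 - 6*I*√2) = ½ - I*√2)
(1 + 1*(-2))*M(-4) = (1 + 1*(-2))*(½ - I*√2) = (1 - 2)*(½ - I*√2) = -(½ - I*√2) = -½ + I*√2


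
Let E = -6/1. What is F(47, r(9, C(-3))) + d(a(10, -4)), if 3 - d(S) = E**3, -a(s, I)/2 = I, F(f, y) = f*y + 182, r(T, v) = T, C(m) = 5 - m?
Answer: 824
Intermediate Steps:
E = -6 (E = -6*1 = -6)
F(f, y) = 182 + f*y
a(s, I) = -2*I
d(S) = 219 (d(S) = 3 - 1*(-6)**3 = 3 - 1*(-216) = 3 + 216 = 219)
F(47, r(9, C(-3))) + d(a(10, -4)) = (182 + 47*9) + 219 = (182 + 423) + 219 = 605 + 219 = 824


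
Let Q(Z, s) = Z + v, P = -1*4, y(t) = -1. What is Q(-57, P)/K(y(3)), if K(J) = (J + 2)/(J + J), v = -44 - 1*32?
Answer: 266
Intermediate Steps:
v = -76 (v = -44 - 32 = -76)
K(J) = (2 + J)/(2*J) (K(J) = (2 + J)/((2*J)) = (2 + J)*(1/(2*J)) = (2 + J)/(2*J))
P = -4
Q(Z, s) = -76 + Z (Q(Z, s) = Z - 76 = -76 + Z)
Q(-57, P)/K(y(3)) = (-76 - 57)/(((1/2)*(2 - 1)/(-1))) = -133/((1/2)*(-1)*1) = -133/(-1/2) = -133*(-2) = 266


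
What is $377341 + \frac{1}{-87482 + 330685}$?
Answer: $\frac{91770463224}{243203} \approx 3.7734 \cdot 10^{5}$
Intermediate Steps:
$377341 + \frac{1}{-87482 + 330685} = 377341 + \frac{1}{243203} = \frac{91770463224}{243203}$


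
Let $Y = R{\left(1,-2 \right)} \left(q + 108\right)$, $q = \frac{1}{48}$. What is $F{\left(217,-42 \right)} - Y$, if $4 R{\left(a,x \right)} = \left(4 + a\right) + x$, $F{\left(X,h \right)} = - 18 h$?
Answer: $\frac{43199}{64} \approx 674.98$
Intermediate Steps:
$R{\left(a,x \right)} = 1 + \frac{a}{4} + \frac{x}{4}$ ($R{\left(a,x \right)} = \frac{\left(4 + a\right) + x}{4} = \frac{4 + a + x}{4} = 1 + \frac{a}{4} + \frac{x}{4}$)
$q = \frac{1}{48} \approx 0.020833$
$Y = \frac{5185}{64}$ ($Y = \left(1 + \frac{1}{4} \cdot 1 + \frac{1}{4} \left(-2\right)\right) \left(\frac{1}{48} + 108\right) = \left(1 + \frac{1}{4} - \frac{1}{2}\right) \frac{5185}{48} = \frac{3}{4} \cdot \frac{5185}{48} = \frac{5185}{64} \approx 81.016$)
$F{\left(217,-42 \right)} - Y = \left(-18\right) \left(-42\right) - \frac{5185}{64} = 756 - \frac{5185}{64} = \frac{43199}{64}$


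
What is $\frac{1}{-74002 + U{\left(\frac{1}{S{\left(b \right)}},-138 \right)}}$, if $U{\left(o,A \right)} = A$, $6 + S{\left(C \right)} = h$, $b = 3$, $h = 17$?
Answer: $- \frac{1}{74140} \approx -1.3488 \cdot 10^{-5}$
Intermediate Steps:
$S{\left(C \right)} = 11$ ($S{\left(C \right)} = -6 + 17 = 11$)
$\frac{1}{-74002 + U{\left(\frac{1}{S{\left(b \right)}},-138 \right)}} = \frac{1}{-74002 - 138} = \frac{1}{-74140} = - \frac{1}{74140}$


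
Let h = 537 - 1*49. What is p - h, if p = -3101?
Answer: -3589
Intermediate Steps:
h = 488 (h = 537 - 49 = 488)
p - h = -3101 - 1*488 = -3101 - 488 = -3589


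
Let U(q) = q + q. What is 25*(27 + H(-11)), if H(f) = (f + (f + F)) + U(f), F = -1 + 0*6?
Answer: -450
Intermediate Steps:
F = -1 (F = -1 + 0 = -1)
U(q) = 2*q
H(f) = -1 + 4*f (H(f) = (f + (f - 1)) + 2*f = (f + (-1 + f)) + 2*f = (-1 + 2*f) + 2*f = -1 + 4*f)
25*(27 + H(-11)) = 25*(27 + (-1 + 4*(-11))) = 25*(27 + (-1 - 44)) = 25*(27 - 45) = 25*(-18) = -450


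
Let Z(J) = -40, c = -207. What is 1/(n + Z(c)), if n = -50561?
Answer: -1/50601 ≈ -1.9762e-5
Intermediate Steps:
1/(n + Z(c)) = 1/(-50561 - 40) = 1/(-50601) = -1/50601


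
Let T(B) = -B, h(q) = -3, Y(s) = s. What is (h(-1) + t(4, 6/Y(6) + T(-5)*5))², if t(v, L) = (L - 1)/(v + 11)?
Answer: 16/9 ≈ 1.7778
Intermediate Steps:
t(v, L) = (-1 + L)/(11 + v)
(h(-1) + t(4, 6/Y(6) + T(-5)*5))² = (-3 + (-1 + (6/6 - 1*(-5)*5))/(11 + 4))² = (-3 + (-1 + (6*(⅙) + 5*5))/15)² = (-3 + (-1 + (1 + 25))/15)² = (-3 + (-1 + 26)/15)² = (-3 + (1/15)*25)² = (-3 + 5/3)² = (-4/3)² = 16/9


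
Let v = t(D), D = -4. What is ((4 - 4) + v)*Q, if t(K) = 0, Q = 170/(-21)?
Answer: 0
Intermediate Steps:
Q = -170/21 (Q = 170*(-1/21) = -170/21 ≈ -8.0952)
v = 0
((4 - 4) + v)*Q = ((4 - 4) + 0)*(-170/21) = (0 + 0)*(-170/21) = 0*(-170/21) = 0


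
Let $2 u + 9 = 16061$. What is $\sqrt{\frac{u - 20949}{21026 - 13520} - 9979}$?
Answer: $\frac{i \sqrt{62479357698}}{2502} \approx 99.904 i$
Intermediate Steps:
$u = 8026$ ($u = - \frac{9}{2} + \frac{1}{2} \cdot 16061 = - \frac{9}{2} + \frac{16061}{2} = 8026$)
$\sqrt{\frac{u - 20949}{21026 - 13520} - 9979} = \sqrt{\frac{8026 - 20949}{21026 - 13520} - 9979} = \sqrt{- \frac{12923}{7506} - 9979} = \sqrt{- \frac{74915297}{7506}} = \frac{i \sqrt{62479357698}}{2502}$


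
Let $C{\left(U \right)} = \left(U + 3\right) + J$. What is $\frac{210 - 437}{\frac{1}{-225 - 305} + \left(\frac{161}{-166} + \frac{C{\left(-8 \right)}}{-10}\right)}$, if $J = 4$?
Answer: $\frac{9985730}{38349} \approx 260.39$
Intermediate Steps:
$C{\left(U \right)} = 7 + U$ ($C{\left(U \right)} = \left(U + 3\right) + 4 = \left(3 + U\right) + 4 = 7 + U$)
$\frac{210 - 437}{\frac{1}{-225 - 305} + \left(\frac{161}{-166} + \frac{C{\left(-8 \right)}}{-10}\right)} = \frac{210 - 437}{\frac{1}{-225 - 305} + \left(\frac{161}{-166} + \frac{7 - 8}{-10}\right)} = - \frac{227}{\frac{1}{-530} + \left(161 \left(- \frac{1}{166}\right) - - \frac{1}{10}\right)} = - \frac{227}{- \frac{1}{530} + \left(- \frac{161}{166} + \frac{1}{10}\right)} = - \frac{227}{- \frac{1}{530} - \frac{361}{415}} = - \frac{227}{- \frac{38349}{43990}} = \left(-227\right) \left(- \frac{43990}{38349}\right) = \frac{9985730}{38349}$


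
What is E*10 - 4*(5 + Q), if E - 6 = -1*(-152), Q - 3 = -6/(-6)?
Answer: 1544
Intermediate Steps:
Q = 4 (Q = 3 - 6/(-6) = 3 - 6*(-1/6) = 3 + 1 = 4)
E = 158 (E = 6 - 1*(-152) = 6 + 152 = 158)
E*10 - 4*(5 + Q) = 158*10 - 4*(5 + 4) = 1580 - 4*9 = 1580 - 36 = 1544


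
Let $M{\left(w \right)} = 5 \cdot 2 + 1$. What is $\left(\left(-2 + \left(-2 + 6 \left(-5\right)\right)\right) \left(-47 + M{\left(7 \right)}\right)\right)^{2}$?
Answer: $1498176$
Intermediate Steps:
$M{\left(w \right)} = 11$ ($M{\left(w \right)} = 10 + 1 = 11$)
$\left(\left(-2 + \left(-2 + 6 \left(-5\right)\right)\right) \left(-47 + M{\left(7 \right)}\right)\right)^{2} = \left(\left(-2 + \left(-2 + 6 \left(-5\right)\right)\right) \left(-47 + 11\right)\right)^{2} = \left(\left(-2 - 32\right) \left(-36\right)\right)^{2} = \left(\left(-34\right) \left(-36\right)\right)^{2} = 1224^{2} = 1498176$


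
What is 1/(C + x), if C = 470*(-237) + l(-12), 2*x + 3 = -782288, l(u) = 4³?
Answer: -2/1004943 ≈ -1.9902e-6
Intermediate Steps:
l(u) = 64
x = -782291/2 (x = -3/2 + (½)*(-782288) = -3/2 - 391144 = -782291/2 ≈ -3.9115e+5)
C = -111326 (C = 470*(-237) + 64 = -111390 + 64 = -111326)
1/(C + x) = 1/(-111326 - 782291/2) = 1/(-1004943/2) = -2/1004943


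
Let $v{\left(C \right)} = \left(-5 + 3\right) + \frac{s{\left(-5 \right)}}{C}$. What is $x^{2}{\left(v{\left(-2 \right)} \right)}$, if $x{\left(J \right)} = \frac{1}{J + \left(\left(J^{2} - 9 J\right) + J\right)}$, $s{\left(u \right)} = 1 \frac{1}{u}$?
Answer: $\frac{10000}{2859481} \approx 0.0034971$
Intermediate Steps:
$s{\left(u \right)} = \frac{1}{u}$
$v{\left(C \right)} = -2 - \frac{1}{5 C}$ ($v{\left(C \right)} = \left(-5 + 3\right) + \frac{1}{\left(-5\right) C} = -2 - \frac{1}{5 C}$)
$x{\left(J \right)} = \frac{1}{J^{2} - 7 J}$ ($x{\left(J \right)} = \frac{1}{J + \left(J^{2} - 8 J\right)} = \frac{1}{J^{2} - 7 J}$)
$x^{2}{\left(v{\left(-2 \right)} \right)} = \left(\frac{1}{\left(-2 - \frac{1}{5 \left(-2\right)}\right) \left(-7 - \left(2 + \frac{1}{5 \left(-2\right)}\right)\right)}\right)^{2} = \left(\frac{1}{\left(-2 - - \frac{1}{10}\right) \left(-7 - \frac{19}{10}\right)}\right)^{2} = \left(\frac{1}{\left(-2 + \frac{1}{10}\right) \left(-7 + \left(-2 + \frac{1}{10}\right)\right)}\right)^{2} = \left(\frac{1}{\left(- \frac{19}{10}\right) \left(-7 - \frac{19}{10}\right)}\right)^{2} = \left(- \frac{10}{19 \left(- \frac{89}{10}\right)}\right)^{2} = \left(\left(- \frac{10}{19}\right) \left(- \frac{10}{89}\right)\right)^{2} = \left(\frac{100}{1691}\right)^{2} = \frac{10000}{2859481}$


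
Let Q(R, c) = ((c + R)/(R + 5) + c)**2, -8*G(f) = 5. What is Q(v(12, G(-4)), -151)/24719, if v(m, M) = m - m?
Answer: 820836/617975 ≈ 1.3283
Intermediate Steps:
G(f) = -5/8 (G(f) = -1/8*5 = -5/8)
v(m, M) = 0
Q(R, c) = (c + (R + c)/(5 + R))**2 (Q(R, c) = ((R + c)/(5 + R) + c)**2 = (c + (R + c)/(5 + R))**2)
Q(v(12, G(-4)), -151)/24719 = ((0 + 6*(-151) + 0*(-151))**2/(5 + 0)**2)/24719 = ((0 - 906 + 0)**2/5**2)*(1/24719) = ((1/25)*(-906)**2)*(1/24719) = ((1/25)*820836)*(1/24719) = (820836/25)*(1/24719) = 820836/617975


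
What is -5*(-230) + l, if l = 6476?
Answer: 7626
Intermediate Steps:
-5*(-230) + l = -5*(-230) + 6476 = 1150 + 6476 = 7626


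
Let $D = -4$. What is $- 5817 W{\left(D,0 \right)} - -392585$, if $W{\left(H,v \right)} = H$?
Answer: $415853$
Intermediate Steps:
$- 5817 W{\left(D,0 \right)} - -392585 = \left(-5817\right) \left(-4\right) - -392585 = 23268 + 392585 = 415853$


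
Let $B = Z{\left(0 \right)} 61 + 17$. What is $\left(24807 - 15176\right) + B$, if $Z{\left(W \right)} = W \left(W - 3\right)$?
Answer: $9648$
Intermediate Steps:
$Z{\left(W \right)} = W \left(-3 + W\right)$
$B = 17$ ($B = 0 \left(-3 + 0\right) 61 + 17 = 0 \left(-3\right) 61 + 17 = 0 \cdot 61 + 17 = 0 + 17 = 17$)
$\left(24807 - 15176\right) + B = \left(24807 - 15176\right) + 17 = 9631 + 17 = 9648$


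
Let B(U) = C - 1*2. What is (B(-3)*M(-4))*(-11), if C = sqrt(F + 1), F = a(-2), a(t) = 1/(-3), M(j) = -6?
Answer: -132 + 22*sqrt(6) ≈ -78.111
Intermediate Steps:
a(t) = -1/3
F = -1/3 ≈ -0.33333
C = sqrt(6)/3 (C = sqrt(-1/3 + 1) = sqrt(2/3) = sqrt(6)/3 ≈ 0.81650)
B(U) = -2 + sqrt(6)/3 (B(U) = sqrt(6)/3 - 1*2 = sqrt(6)/3 - 2 = -2 + sqrt(6)/3)
(B(-3)*M(-4))*(-11) = ((-2 + sqrt(6)/3)*(-6))*(-11) = (12 - 2*sqrt(6))*(-11) = -132 + 22*sqrt(6)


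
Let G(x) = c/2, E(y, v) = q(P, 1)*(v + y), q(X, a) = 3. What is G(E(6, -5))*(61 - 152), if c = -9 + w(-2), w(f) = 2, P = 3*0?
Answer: 637/2 ≈ 318.50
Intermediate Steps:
P = 0
E(y, v) = 3*v + 3*y (E(y, v) = 3*(v + y) = 3*v + 3*y)
c = -7 (c = -9 + 2 = -7)
G(x) = -7/2
G(E(6, -5))*(61 - 152) = -7*(61 - 152)/2 = -7/2*(-91) = 637/2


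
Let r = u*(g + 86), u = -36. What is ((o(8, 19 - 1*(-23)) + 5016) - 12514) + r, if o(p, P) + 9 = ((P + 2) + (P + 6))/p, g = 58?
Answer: -25359/2 ≈ -12680.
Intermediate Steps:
o(p, P) = -9 + (8 + 2*P)/p (o(p, P) = -9 + ((P + 2) + (P + 6))/p = -9 + ((2 + P) + (6 + P))/p = -9 + (8 + 2*P)/p)
r = -5184 (r = -36*(58 + 86) = -36*144 = -5184)
((o(8, 19 - 1*(-23)) + 5016) - 12514) + r = (((8 - 9*8 + 2*(19 - 1*(-23)))/8 + 5016) - 12514) - 5184 = (((8 - 72 + 2*(19 + 23))/8 + 5016) - 12514) - 5184 = (((8 - 72 + 2*42)/8 + 5016) - 12514) - 5184 = (((8 - 72 + 84)/8 + 5016) - 12514) - 5184 = (((⅛)*20 + 5016) - 12514) - 5184 = ((5/2 + 5016) - 12514) - 5184 = (10037/2 - 12514) - 5184 = -14991/2 - 5184 = -25359/2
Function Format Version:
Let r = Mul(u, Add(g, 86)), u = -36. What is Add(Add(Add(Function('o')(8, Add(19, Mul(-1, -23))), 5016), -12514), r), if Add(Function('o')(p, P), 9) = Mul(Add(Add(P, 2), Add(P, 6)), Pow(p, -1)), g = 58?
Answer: Rational(-25359, 2) ≈ -12680.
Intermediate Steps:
Function('o')(p, P) = Add(-9, Mul(Pow(p, -1), Add(8, Mul(2, P)))) (Function('o')(p, P) = Add(-9, Mul(Add(Add(P, 2), Add(P, 6)), Pow(p, -1))) = Add(-9, Mul(Add(Add(2, P), Add(6, P)), Pow(p, -1))) = Add(-9, Mul(Add(8, Mul(2, P)), Pow(p, -1))) = Add(-9, Mul(Pow(p, -1), Add(8, Mul(2, P)))))
r = -5184 (r = Mul(-36, Add(58, 86)) = Mul(-36, 144) = -5184)
Add(Add(Add(Function('o')(8, Add(19, Mul(-1, -23))), 5016), -12514), r) = Add(Add(Add(Mul(Pow(8, -1), Add(8, Mul(-9, 8), Mul(2, Add(19, Mul(-1, -23))))), 5016), -12514), -5184) = Add(Add(Add(Mul(Rational(1, 8), Add(8, -72, Mul(2, Add(19, 23)))), 5016), -12514), -5184) = Add(Add(Add(Mul(Rational(1, 8), Add(8, -72, Mul(2, 42))), 5016), -12514), -5184) = Add(Add(Add(Mul(Rational(1, 8), Add(8, -72, 84)), 5016), -12514), -5184) = Add(Add(Add(Mul(Rational(1, 8), 20), 5016), -12514), -5184) = Add(Add(Add(Rational(5, 2), 5016), -12514), -5184) = Add(Add(Rational(10037, 2), -12514), -5184) = Add(Rational(-14991, 2), -5184) = Rational(-25359, 2)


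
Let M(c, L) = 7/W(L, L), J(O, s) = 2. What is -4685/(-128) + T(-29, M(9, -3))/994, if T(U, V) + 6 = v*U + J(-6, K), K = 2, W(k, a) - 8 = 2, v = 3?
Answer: 331803/9088 ≈ 36.510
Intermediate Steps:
W(k, a) = 10 (W(k, a) = 8 + 2 = 10)
M(c, L) = 7/10
T(U, V) = -4 + 3*U (T(U, V) = -6 + (3*U + 2) = -6 + (2 + 3*U) = -4 + 3*U)
-4685/(-128) + T(-29, M(9, -3))/994 = -4685/(-128) + (-4 + 3*(-29))/994 = -4685*(-1/128) + (-4 - 87)*(1/994) = 4685/128 - 91*1/994 = 4685/128 - 13/142 = 331803/9088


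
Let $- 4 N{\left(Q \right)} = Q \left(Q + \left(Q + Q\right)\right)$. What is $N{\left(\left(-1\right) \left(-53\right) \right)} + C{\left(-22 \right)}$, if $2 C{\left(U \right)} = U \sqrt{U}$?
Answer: $- \frac{8427}{4} - 11 i \sqrt{22} \approx -2106.8 - 51.595 i$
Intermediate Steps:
$C{\left(U \right)} = \frac{U^{\frac{3}{2}}}{2}$ ($C{\left(U \right)} = \frac{U \sqrt{U}}{2} = \frac{U^{\frac{3}{2}}}{2}$)
$N{\left(Q \right)} = - \frac{3 Q^{2}}{4}$ ($N{\left(Q \right)} = - \frac{Q \left(Q + \left(Q + Q\right)\right)}{4} = - \frac{Q \left(Q + 2 Q\right)}{4} = - \frac{Q 3 Q}{4} = - \frac{3 Q^{2}}{4}$)
$N{\left(\left(-1\right) \left(-53\right) \right)} + C{\left(-22 \right)} = - \frac{3 \left(\left(-1\right) \left(-53\right)\right)^{2}}{4} + \frac{\left(-22\right)^{\frac{3}{2}}}{2} = - \frac{3 \cdot 53^{2}}{4} + \frac{\left(-22\right) i \sqrt{22}}{2} = \left(- \frac{3}{4}\right) 2809 - 11 i \sqrt{22} = - \frac{8427}{4} - 11 i \sqrt{22}$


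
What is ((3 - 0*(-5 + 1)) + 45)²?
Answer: 2304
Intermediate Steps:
((3 - 0*(-5 + 1)) + 45)² = ((3 - 0*(-4)) + 45)² = ((3 - 5*0) + 45)² = ((3 + 0) + 45)² = (3 + 45)² = 48² = 2304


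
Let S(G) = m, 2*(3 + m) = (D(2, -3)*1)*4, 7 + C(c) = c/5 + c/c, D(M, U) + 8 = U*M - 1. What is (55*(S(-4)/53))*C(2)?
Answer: 10164/53 ≈ 191.77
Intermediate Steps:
D(M, U) = -9 + M*U (D(M, U) = -8 + (U*M - 1) = -8 + (M*U - 1) = -8 + (-1 + M*U) = -9 + M*U)
C(c) = -6 + c/5 (C(c) = -7 + (c/5 + c/c) = -7 + (c*(⅕) + 1) = -7 + (c/5 + 1) = -7 + (1 + c/5) = -6 + c/5)
m = -33 (m = -3 + (((-9 + 2*(-3))*1)*4)/2 = -3 + (((-9 - 6)*1)*4)/2 = -3 + (-15*1*4)/2 = -3 + (-15*4)/2 = -3 + (½)*(-60) = -3 - 30 = -33)
S(G) = -33
(55*(S(-4)/53))*C(2) = (55*(-33/53))*(-6 + (⅕)*2) = (55*(-33*1/53))*(-6 + ⅖) = (55*(-33/53))*(-28/5) = -1815/53*(-28/5) = 10164/53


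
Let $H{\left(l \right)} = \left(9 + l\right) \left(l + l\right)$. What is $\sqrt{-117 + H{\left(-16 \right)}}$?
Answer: $\sqrt{107} \approx 10.344$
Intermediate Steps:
$H{\left(l \right)} = 2 l \left(9 + l\right)$ ($H{\left(l \right)} = \left(9 + l\right) 2 l = 2 l \left(9 + l\right)$)
$\sqrt{-117 + H{\left(-16 \right)}} = \sqrt{-117 + 2 \left(-16\right) \left(9 - 16\right)} = \sqrt{-117 + 2 \left(-16\right) \left(-7\right)} = \sqrt{-117 + 224} = \sqrt{107}$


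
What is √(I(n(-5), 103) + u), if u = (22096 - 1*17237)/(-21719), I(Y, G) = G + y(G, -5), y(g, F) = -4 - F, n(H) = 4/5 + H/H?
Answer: √48952823323/21719 ≈ 10.187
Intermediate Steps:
n(H) = 9/5 (n(H) = 4*(⅕) + 1 = ⅘ + 1 = 9/5)
I(Y, G) = 1 + G (I(Y, G) = G + (-4 - 1*(-5)) = G + (-4 + 5) = G + 1 = 1 + G)
u = -4859/21719 (u = (22096 - 17237)*(-1/21719) = 4859*(-1/21719) = -4859/21719 ≈ -0.22372)
√(I(n(-5), 103) + u) = √((1 + 103) - 4859/21719) = √(104 - 4859/21719) = √(2253917/21719) = √48952823323/21719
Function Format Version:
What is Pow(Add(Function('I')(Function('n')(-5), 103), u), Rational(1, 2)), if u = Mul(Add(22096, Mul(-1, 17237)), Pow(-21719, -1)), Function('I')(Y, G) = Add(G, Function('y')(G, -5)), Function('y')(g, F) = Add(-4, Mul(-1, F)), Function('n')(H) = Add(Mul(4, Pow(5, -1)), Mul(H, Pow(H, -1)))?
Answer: Mul(Rational(1, 21719), Pow(48952823323, Rational(1, 2))) ≈ 10.187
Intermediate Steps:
Function('n')(H) = Rational(9, 5) (Function('n')(H) = Add(Mul(4, Rational(1, 5)), 1) = Add(Rational(4, 5), 1) = Rational(9, 5))
Function('I')(Y, G) = Add(1, G) (Function('I')(Y, G) = Add(G, Add(-4, Mul(-1, -5))) = Add(G, Add(-4, 5)) = Add(G, 1) = Add(1, G))
u = Rational(-4859, 21719) (u = Mul(Add(22096, -17237), Rational(-1, 21719)) = Mul(4859, Rational(-1, 21719)) = Rational(-4859, 21719) ≈ -0.22372)
Pow(Add(Function('I')(Function('n')(-5), 103), u), Rational(1, 2)) = Pow(Add(Add(1, 103), Rational(-4859, 21719)), Rational(1, 2)) = Pow(Add(104, Rational(-4859, 21719)), Rational(1, 2)) = Pow(Rational(2253917, 21719), Rational(1, 2)) = Mul(Rational(1, 21719), Pow(48952823323, Rational(1, 2)))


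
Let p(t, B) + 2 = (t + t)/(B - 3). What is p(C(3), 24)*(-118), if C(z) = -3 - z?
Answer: 2124/7 ≈ 303.43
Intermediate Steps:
p(t, B) = -2 + 2*t/(-3 + B) (p(t, B) = -2 + (t + t)/(B - 3) = -2 + (2*t)/(-3 + B) = -2 + 2*t/(-3 + B))
p(C(3), 24)*(-118) = (2*(3 + (-3 - 1*3) - 1*24)/(-3 + 24))*(-118) = (2*(3 + (-3 - 3) - 24)/21)*(-118) = (2*(1/21)*(3 - 6 - 24))*(-118) = (2*(1/21)*(-27))*(-118) = -18/7*(-118) = 2124/7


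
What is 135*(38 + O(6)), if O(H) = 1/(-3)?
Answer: 5085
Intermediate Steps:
O(H) = -⅓
135*(38 + O(6)) = 135*(38 - ⅓) = 135*(113/3) = 5085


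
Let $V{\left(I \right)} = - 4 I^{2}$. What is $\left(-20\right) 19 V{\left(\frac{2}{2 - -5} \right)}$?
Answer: $\frac{6080}{49} \approx 124.08$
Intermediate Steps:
$\left(-20\right) 19 V{\left(\frac{2}{2 - -5} \right)} = \left(-20\right) 19 \left(- 4 \left(\frac{2}{2 - -5}\right)^{2}\right) = - 380 \left(- 4 \left(\frac{2}{2 + 5}\right)^{2}\right) = - 380 \left(- 4 \left(\frac{2}{7}\right)^{2}\right) = - 380 \left(\left(-4\right) \frac{4}{49}\right) = \left(-380\right) \left(- \frac{16}{49}\right) = \frac{6080}{49}$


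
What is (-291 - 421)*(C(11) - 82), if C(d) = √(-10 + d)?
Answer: 57672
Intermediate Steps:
(-291 - 421)*(C(11) - 82) = (-291 - 421)*(√(-10 + 11) - 82) = -712*(√1 - 82) = -712*(1 - 82) = -712*(-81) = 57672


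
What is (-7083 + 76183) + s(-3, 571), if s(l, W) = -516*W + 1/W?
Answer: -128781055/571 ≈ -2.2554e+5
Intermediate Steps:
s(l, W) = 1/W - 516*W
(-7083 + 76183) + s(-3, 571) = (-7083 + 76183) + (1/571 - 516*571) = 69100 + (1/571 - 294636) = 69100 - 168237155/571 = -128781055/571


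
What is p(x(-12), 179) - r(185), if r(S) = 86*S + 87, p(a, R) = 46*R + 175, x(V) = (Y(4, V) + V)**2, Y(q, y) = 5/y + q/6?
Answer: -7588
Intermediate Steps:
Y(q, y) = 5/y + q/6 (Y(q, y) = 5/y + q*(1/6) = 5/y + q/6)
x(V) = (2/3 + V + 5/V)**2 (x(V) = ((5/V + (1/6)*4) + V)**2 = ((5/V + 2/3) + V)**2 = ((2/3 + 5/V) + V)**2 = (2/3 + V + 5/V)**2)
p(a, R) = 175 + 46*R
r(S) = 87 + 86*S
p(x(-12), 179) - r(185) = (175 + 46*179) - (87 + 86*185) = (175 + 8234) - (87 + 15910) = 8409 - 1*15997 = 8409 - 15997 = -7588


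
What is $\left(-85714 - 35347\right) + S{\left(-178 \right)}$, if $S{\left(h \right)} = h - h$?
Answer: $-121061$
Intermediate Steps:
$S{\left(h \right)} = 0$
$\left(-85714 - 35347\right) + S{\left(-178 \right)} = \left(-85714 - 35347\right) + 0 = -121061 + 0 = -121061$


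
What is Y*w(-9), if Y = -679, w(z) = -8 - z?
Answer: -679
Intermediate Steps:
Y*w(-9) = -679*(-8 - 1*(-9)) = -679*(-8 + 9) = -679*1 = -679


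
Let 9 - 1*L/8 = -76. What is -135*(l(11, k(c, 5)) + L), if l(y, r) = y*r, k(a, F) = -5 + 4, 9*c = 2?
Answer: -90315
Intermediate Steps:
L = 680 (L = 72 - 8*(-76) = 72 + 608 = 680)
c = 2/9 (c = (1/9)*2 = 2/9 ≈ 0.22222)
k(a, F) = -1
l(y, r) = r*y
-135*(l(11, k(c, 5)) + L) = -135*(-1*11 + 680) = -135*(-11 + 680) = -135*669 = -90315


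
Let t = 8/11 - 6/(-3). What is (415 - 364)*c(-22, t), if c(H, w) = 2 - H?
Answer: 1224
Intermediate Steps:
t = 30/11 (t = 8*(1/11) - 6*(-⅓) = 8/11 + 2 = 30/11 ≈ 2.7273)
(415 - 364)*c(-22, t) = (415 - 364)*(2 - 1*(-22)) = 51*(2 + 22) = 51*24 = 1224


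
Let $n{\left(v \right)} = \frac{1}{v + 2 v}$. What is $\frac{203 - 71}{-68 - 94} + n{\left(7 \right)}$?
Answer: $- \frac{145}{189} \approx -0.7672$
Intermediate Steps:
$n{\left(v \right)} = \frac{1}{3 v}$
$\frac{203 - 71}{-68 - 94} + n{\left(7 \right)} = \frac{203 - 71}{-68 - 94} + \frac{1}{3 \cdot 7} = \frac{132}{-162} + \frac{1}{3} \cdot \frac{1}{7} = 132 \left(- \frac{1}{162}\right) + \frac{1}{21} = - \frac{22}{27} + \frac{1}{21} = - \frac{145}{189}$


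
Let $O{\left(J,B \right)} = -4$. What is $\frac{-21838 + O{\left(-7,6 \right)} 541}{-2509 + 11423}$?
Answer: $- \frac{12001}{4457} \approx -2.6926$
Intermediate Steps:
$\frac{-21838 + O{\left(-7,6 \right)} 541}{-2509 + 11423} = \frac{-21838 - 2164}{-2509 + 11423} = \frac{-21838 - 2164}{8914} = \left(-24002\right) \frac{1}{8914} = - \frac{12001}{4457}$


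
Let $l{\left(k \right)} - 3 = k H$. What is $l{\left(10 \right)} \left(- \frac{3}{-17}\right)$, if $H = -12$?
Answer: $- \frac{351}{17} \approx -20.647$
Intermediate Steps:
$l{\left(k \right)} = 3 - 12 k$ ($l{\left(k \right)} = 3 + k \left(-12\right) = 3 - 12 k$)
$l{\left(10 \right)} \left(- \frac{3}{-17}\right) = \left(3 - 120\right) \left(- \frac{3}{-17}\right) = \left(3 - 120\right) \left(\left(-3\right) \left(- \frac{1}{17}\right)\right) = \left(-117\right) \frac{3}{17} = - \frac{351}{17}$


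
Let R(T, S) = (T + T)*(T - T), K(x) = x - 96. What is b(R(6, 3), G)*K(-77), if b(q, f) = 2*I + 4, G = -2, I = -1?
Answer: -346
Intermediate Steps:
K(x) = -96 + x
R(T, S) = 0 (R(T, S) = (2*T)*0 = 0)
b(q, f) = 2 (b(q, f) = 2*(-1) + 4 = -2 + 4 = 2)
b(R(6, 3), G)*K(-77) = 2*(-96 - 77) = 2*(-173) = -346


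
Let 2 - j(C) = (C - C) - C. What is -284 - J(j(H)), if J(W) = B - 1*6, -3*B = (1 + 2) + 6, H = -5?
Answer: -275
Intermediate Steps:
B = -3 (B = -((1 + 2) + 6)/3 = -(3 + 6)/3 = -⅓*9 = -3)
j(C) = 2 + C (j(C) = 2 - ((C - C) - C) = 2 - (0 - C) = 2 - (-1)*C = 2 + C)
J(W) = -9 (J(W) = -3 - 1*6 = -3 - 6 = -9)
-284 - J(j(H)) = -284 - 1*(-9) = -284 + 9 = -275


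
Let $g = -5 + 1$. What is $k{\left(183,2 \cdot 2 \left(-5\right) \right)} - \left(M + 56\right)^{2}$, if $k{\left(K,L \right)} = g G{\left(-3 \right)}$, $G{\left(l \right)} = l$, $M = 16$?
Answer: $-5172$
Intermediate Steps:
$g = -4$
$k{\left(K,L \right)} = 12$ ($k{\left(K,L \right)} = \left(-4\right) \left(-3\right) = 12$)
$k{\left(183,2 \cdot 2 \left(-5\right) \right)} - \left(M + 56\right)^{2} = 12 - \left(16 + 56\right)^{2} = 12 - 72^{2} = 12 - 5184 = -5172$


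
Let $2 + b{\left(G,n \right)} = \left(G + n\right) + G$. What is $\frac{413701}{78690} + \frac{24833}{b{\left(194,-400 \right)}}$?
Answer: $- \frac{487079239}{275415} \approx -1768.5$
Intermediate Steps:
$b{\left(G,n \right)} = -2 + n + 2 G$ ($b{\left(G,n \right)} = -2 + \left(\left(G + n\right) + G\right) = -2 + \left(n + 2 G\right) = -2 + n + 2 G$)
$\frac{413701}{78690} + \frac{24833}{b{\left(194,-400 \right)}} = \frac{413701}{78690} + \frac{24833}{-2 - 400 + 2 \cdot 194} = 413701 \cdot \frac{1}{78690} + \frac{24833}{-2 - 400 + 388} = \frac{413701}{78690} + \frac{24833}{-14} = \frac{413701}{78690} + 24833 \left(- \frac{1}{14}\right) = \frac{413701}{78690} - \frac{24833}{14} = - \frac{487079239}{275415}$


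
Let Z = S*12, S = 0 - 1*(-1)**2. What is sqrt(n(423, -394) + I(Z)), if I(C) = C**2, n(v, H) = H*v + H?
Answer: 32*I*sqrt(163) ≈ 408.55*I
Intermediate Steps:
S = -1 (S = 0 - 1*1 = 0 - 1 = -1)
n(v, H) = H + H*v
Z = -12 (Z = -1*12 = -12)
sqrt(n(423, -394) + I(Z)) = sqrt(-394*(1 + 423) + (-12)**2) = sqrt(-394*424 + 144) = sqrt(-167056 + 144) = sqrt(-166912) = 32*I*sqrt(163)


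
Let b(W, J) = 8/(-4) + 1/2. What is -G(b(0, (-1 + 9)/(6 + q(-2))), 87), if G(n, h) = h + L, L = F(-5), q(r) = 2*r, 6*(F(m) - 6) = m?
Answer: -553/6 ≈ -92.167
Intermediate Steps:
F(m) = 6 + m/6
L = 31/6 (L = 6 + (⅙)*(-5) = 6 - ⅚ = 31/6 ≈ 5.1667)
b(W, J) = -3/2 (b(W, J) = 8*(-¼) + 1*(½) = -2 + ½ = -3/2)
G(n, h) = 31/6 + h (G(n, h) = h + 31/6 = 31/6 + h)
-G(b(0, (-1 + 9)/(6 + q(-2))), 87) = -(31/6 + 87) = -1*553/6 = -553/6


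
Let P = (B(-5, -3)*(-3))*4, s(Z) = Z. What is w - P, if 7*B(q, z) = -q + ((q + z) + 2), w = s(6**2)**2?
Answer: 9060/7 ≈ 1294.3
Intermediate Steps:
w = 1296 (w = (6**2)**2 = 36**2 = 1296)
B(q, z) = 2/7 + z/7 (B(q, z) = (-q + ((q + z) + 2))/7 = (-q + (2 + q + z))/7 = (2 + z)/7 = 2/7 + z/7)
P = 12/7 (P = ((2/7 + (1/7)*(-3))*(-3))*4 = ((2/7 - 3/7)*(-3))*4 = -1/7*(-3)*4 = (3/7)*4 = 12/7 ≈ 1.7143)
w - P = 1296 - 1*12/7 = 1296 - 12/7 = 9060/7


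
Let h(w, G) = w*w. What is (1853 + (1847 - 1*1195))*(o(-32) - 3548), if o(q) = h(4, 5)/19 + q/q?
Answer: -168779385/19 ≈ -8.8831e+6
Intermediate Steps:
h(w, G) = w**2
o(q) = 35/19 (o(q) = 4**2/19 + q/q = 16*(1/19) + 1 = 16/19 + 1 = 35/19)
(1853 + (1847 - 1*1195))*(o(-32) - 3548) = (1853 + (1847 - 1*1195))*(35/19 - 3548) = (1853 + (1847 - 1195))*(-67377/19) = (1853 + 652)*(-67377/19) = 2505*(-67377/19) = -168779385/19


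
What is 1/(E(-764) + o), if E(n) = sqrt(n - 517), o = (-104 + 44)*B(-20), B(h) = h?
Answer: 400/480427 - I*sqrt(1281)/1441281 ≈ 0.00083259 - 2.4833e-5*I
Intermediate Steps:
o = 1200 (o = (-104 + 44)*(-20) = -60*(-20) = 1200)
E(n) = sqrt(-517 + n)
1/(E(-764) + o) = 1/(sqrt(-517 - 764) + 1200) = 1/(sqrt(-1281) + 1200) = 1/(I*sqrt(1281) + 1200) = 1/(1200 + I*sqrt(1281))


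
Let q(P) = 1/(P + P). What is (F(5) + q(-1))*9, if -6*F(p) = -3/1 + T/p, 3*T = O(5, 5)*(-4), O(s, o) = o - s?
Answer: 0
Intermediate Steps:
q(P) = 1/(2*P)
T = 0 (T = ((5 - 1*5)*(-4))/3 = ((5 - 5)*(-4))/3 = (0*(-4))/3 = (⅓)*0 = 0)
F(p) = ½ (F(p) = -(-3/1 + 0/p)/6 = -(-3*1 + 0)/6 = -(-3 + 0)/6 = -⅙*(-3) = ½)
(F(5) + q(-1))*9 = (½ + (½)/(-1))*9 = (½ + (½)*(-1))*9 = (½ - ½)*9 = 0*9 = 0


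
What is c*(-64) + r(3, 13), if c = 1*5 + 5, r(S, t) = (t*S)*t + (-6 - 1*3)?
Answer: -142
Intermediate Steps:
r(S, t) = -9 + S*t**2 (r(S, t) = (S*t)*t + (-6 - 3) = S*t**2 - 9 = -9 + S*t**2)
c = 10 (c = 5 + 5 = 10)
c*(-64) + r(3, 13) = 10*(-64) + (-9 + 3*13**2) = -640 + (-9 + 3*169) = -640 + (-9 + 507) = -640 + 498 = -142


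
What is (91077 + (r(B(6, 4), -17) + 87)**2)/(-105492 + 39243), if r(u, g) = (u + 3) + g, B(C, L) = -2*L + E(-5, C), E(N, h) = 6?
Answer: -5654/3897 ≈ -1.4509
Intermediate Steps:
B(C, L) = 6 - 2*L (B(C, L) = -2*L + 6 = 6 - 2*L)
r(u, g) = 3 + g + u (r(u, g) = (3 + u) + g = 3 + g + u)
(91077 + (r(B(6, 4), -17) + 87)**2)/(-105492 + 39243) = (91077 + ((3 - 17 + (6 - 2*4)) + 87)**2)/(-105492 + 39243) = (91077 + ((3 - 17 + (6 - 8)) + 87)**2)/(-66249) = (91077 + ((3 - 17 - 2) + 87)**2)*(-1/66249) = (91077 + (-16 + 87)**2)*(-1/66249) = (91077 + 71**2)*(-1/66249) = (91077 + 5041)*(-1/66249) = 96118*(-1/66249) = -5654/3897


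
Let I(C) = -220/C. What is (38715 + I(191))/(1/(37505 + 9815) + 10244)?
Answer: 349900405400/92586501471 ≈ 3.7792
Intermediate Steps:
(38715 + I(191))/(1/(37505 + 9815) + 10244) = (38715 - 220/191)/(1/(37505 + 9815) + 10244) = (38715 - 220*1/191)/(1/47320 + 10244) = (38715 - 220/191)/(1/47320 + 10244) = 7394345/(191*(484746081/47320)) = (7394345/191)*(47320/484746081) = 349900405400/92586501471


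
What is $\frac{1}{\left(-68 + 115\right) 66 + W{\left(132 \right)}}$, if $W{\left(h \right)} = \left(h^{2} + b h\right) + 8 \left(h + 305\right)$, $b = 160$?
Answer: $\frac{1}{45142} \approx 2.2152 \cdot 10^{-5}$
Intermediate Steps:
$W{\left(h \right)} = 2440 + h^{2} + 168 h$ ($W{\left(h \right)} = \left(h^{2} + 160 h\right) + 8 \left(h + 305\right) = \left(h^{2} + 160 h\right) + 8 \left(305 + h\right) = \left(h^{2} + 160 h\right) + \left(2440 + 8 h\right) = 2440 + h^{2} + 168 h$)
$\frac{1}{\left(-68 + 115\right) 66 + W{\left(132 \right)}} = \frac{1}{\left(-68 + 115\right) 66 + \left(2440 + 132^{2} + 168 \cdot 132\right)} = \frac{1}{47 \cdot 66 + \left(2440 + 17424 + 22176\right)} = \frac{1}{3102 + 42040} = \frac{1}{45142}$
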